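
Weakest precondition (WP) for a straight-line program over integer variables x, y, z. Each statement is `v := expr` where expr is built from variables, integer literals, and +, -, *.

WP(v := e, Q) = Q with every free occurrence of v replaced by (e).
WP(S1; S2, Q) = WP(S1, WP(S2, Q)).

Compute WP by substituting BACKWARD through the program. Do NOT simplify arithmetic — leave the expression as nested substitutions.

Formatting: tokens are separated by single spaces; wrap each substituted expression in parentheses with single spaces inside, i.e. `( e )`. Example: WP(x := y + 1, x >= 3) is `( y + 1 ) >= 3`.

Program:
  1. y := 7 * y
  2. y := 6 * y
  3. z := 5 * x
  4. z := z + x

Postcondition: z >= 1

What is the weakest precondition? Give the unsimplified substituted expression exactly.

Answer: ( ( 5 * x ) + x ) >= 1

Derivation:
post: z >= 1
stmt 4: z := z + x  -- replace 1 occurrence(s) of z with (z + x)
  => ( z + x ) >= 1
stmt 3: z := 5 * x  -- replace 1 occurrence(s) of z with (5 * x)
  => ( ( 5 * x ) + x ) >= 1
stmt 2: y := 6 * y  -- replace 0 occurrence(s) of y with (6 * y)
  => ( ( 5 * x ) + x ) >= 1
stmt 1: y := 7 * y  -- replace 0 occurrence(s) of y with (7 * y)
  => ( ( 5 * x ) + x ) >= 1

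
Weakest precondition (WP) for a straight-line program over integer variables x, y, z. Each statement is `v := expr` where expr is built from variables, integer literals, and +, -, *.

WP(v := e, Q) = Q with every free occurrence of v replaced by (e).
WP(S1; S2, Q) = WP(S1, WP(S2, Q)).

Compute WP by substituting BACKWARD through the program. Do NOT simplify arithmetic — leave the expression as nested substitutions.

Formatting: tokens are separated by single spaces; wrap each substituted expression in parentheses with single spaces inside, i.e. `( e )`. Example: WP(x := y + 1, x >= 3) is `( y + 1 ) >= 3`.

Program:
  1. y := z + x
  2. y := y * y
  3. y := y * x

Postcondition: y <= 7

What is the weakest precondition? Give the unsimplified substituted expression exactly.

Answer: ( ( ( z + x ) * ( z + x ) ) * x ) <= 7

Derivation:
post: y <= 7
stmt 3: y := y * x  -- replace 1 occurrence(s) of y with (y * x)
  => ( y * x ) <= 7
stmt 2: y := y * y  -- replace 1 occurrence(s) of y with (y * y)
  => ( ( y * y ) * x ) <= 7
stmt 1: y := z + x  -- replace 2 occurrence(s) of y with (z + x)
  => ( ( ( z + x ) * ( z + x ) ) * x ) <= 7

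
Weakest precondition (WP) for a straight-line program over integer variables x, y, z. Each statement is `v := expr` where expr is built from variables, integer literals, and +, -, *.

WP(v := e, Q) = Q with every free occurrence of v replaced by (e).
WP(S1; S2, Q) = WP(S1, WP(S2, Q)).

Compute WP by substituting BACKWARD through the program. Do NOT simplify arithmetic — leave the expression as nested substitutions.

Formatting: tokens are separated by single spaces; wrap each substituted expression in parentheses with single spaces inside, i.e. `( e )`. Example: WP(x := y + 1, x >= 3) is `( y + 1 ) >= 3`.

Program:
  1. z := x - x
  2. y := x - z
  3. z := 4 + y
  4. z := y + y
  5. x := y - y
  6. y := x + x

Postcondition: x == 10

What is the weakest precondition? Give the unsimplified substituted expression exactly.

post: x == 10
stmt 6: y := x + x  -- replace 0 occurrence(s) of y with (x + x)
  => x == 10
stmt 5: x := y - y  -- replace 1 occurrence(s) of x with (y - y)
  => ( y - y ) == 10
stmt 4: z := y + y  -- replace 0 occurrence(s) of z with (y + y)
  => ( y - y ) == 10
stmt 3: z := 4 + y  -- replace 0 occurrence(s) of z with (4 + y)
  => ( y - y ) == 10
stmt 2: y := x - z  -- replace 2 occurrence(s) of y with (x - z)
  => ( ( x - z ) - ( x - z ) ) == 10
stmt 1: z := x - x  -- replace 2 occurrence(s) of z with (x - x)
  => ( ( x - ( x - x ) ) - ( x - ( x - x ) ) ) == 10

Answer: ( ( x - ( x - x ) ) - ( x - ( x - x ) ) ) == 10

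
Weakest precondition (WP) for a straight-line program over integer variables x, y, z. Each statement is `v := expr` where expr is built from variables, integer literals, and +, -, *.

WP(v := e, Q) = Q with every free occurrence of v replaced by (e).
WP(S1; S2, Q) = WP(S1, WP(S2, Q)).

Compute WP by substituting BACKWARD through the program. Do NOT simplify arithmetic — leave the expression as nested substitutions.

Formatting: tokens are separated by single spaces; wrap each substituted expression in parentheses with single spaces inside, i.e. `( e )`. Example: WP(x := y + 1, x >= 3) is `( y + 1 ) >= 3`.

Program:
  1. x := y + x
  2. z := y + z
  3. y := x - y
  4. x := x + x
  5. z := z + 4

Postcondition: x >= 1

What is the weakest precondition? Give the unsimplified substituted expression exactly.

post: x >= 1
stmt 5: z := z + 4  -- replace 0 occurrence(s) of z with (z + 4)
  => x >= 1
stmt 4: x := x + x  -- replace 1 occurrence(s) of x with (x + x)
  => ( x + x ) >= 1
stmt 3: y := x - y  -- replace 0 occurrence(s) of y with (x - y)
  => ( x + x ) >= 1
stmt 2: z := y + z  -- replace 0 occurrence(s) of z with (y + z)
  => ( x + x ) >= 1
stmt 1: x := y + x  -- replace 2 occurrence(s) of x with (y + x)
  => ( ( y + x ) + ( y + x ) ) >= 1

Answer: ( ( y + x ) + ( y + x ) ) >= 1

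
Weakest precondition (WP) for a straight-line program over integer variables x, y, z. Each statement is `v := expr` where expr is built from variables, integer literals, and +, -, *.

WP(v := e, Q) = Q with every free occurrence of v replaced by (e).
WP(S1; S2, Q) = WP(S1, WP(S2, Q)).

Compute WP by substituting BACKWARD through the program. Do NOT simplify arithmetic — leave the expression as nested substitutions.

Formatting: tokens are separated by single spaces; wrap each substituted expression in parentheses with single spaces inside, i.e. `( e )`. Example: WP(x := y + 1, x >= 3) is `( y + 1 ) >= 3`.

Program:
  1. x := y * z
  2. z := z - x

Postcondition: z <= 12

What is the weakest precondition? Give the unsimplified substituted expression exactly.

post: z <= 12
stmt 2: z := z - x  -- replace 1 occurrence(s) of z with (z - x)
  => ( z - x ) <= 12
stmt 1: x := y * z  -- replace 1 occurrence(s) of x with (y * z)
  => ( z - ( y * z ) ) <= 12

Answer: ( z - ( y * z ) ) <= 12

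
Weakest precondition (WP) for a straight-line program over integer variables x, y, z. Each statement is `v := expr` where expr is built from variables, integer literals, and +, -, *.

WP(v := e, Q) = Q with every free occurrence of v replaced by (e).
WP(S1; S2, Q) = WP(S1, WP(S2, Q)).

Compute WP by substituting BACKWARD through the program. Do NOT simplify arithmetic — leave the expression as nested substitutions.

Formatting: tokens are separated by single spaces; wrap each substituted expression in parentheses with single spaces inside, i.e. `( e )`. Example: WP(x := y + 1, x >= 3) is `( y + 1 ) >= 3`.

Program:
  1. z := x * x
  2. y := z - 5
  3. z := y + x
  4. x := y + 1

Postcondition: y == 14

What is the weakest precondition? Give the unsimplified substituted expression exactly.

Answer: ( ( x * x ) - 5 ) == 14

Derivation:
post: y == 14
stmt 4: x := y + 1  -- replace 0 occurrence(s) of x with (y + 1)
  => y == 14
stmt 3: z := y + x  -- replace 0 occurrence(s) of z with (y + x)
  => y == 14
stmt 2: y := z - 5  -- replace 1 occurrence(s) of y with (z - 5)
  => ( z - 5 ) == 14
stmt 1: z := x * x  -- replace 1 occurrence(s) of z with (x * x)
  => ( ( x * x ) - 5 ) == 14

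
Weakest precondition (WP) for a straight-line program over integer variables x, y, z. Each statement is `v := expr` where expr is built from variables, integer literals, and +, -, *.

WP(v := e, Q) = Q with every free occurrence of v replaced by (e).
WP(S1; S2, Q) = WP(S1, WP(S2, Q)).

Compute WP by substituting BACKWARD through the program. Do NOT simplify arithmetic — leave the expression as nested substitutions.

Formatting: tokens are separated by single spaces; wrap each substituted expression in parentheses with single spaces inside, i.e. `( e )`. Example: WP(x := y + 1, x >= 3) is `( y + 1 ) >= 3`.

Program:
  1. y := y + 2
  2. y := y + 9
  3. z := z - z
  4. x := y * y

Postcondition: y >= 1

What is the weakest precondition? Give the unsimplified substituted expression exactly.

post: y >= 1
stmt 4: x := y * y  -- replace 0 occurrence(s) of x with (y * y)
  => y >= 1
stmt 3: z := z - z  -- replace 0 occurrence(s) of z with (z - z)
  => y >= 1
stmt 2: y := y + 9  -- replace 1 occurrence(s) of y with (y + 9)
  => ( y + 9 ) >= 1
stmt 1: y := y + 2  -- replace 1 occurrence(s) of y with (y + 2)
  => ( ( y + 2 ) + 9 ) >= 1

Answer: ( ( y + 2 ) + 9 ) >= 1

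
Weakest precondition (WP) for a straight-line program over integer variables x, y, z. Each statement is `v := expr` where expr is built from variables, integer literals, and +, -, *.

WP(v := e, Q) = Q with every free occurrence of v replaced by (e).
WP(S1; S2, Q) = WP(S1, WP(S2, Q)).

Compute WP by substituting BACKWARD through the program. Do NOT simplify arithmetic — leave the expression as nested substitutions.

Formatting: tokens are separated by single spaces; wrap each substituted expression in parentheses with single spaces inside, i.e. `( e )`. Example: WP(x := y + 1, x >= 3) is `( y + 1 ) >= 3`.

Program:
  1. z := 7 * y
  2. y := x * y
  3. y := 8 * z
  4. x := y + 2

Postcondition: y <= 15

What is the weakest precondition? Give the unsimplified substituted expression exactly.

post: y <= 15
stmt 4: x := y + 2  -- replace 0 occurrence(s) of x with (y + 2)
  => y <= 15
stmt 3: y := 8 * z  -- replace 1 occurrence(s) of y with (8 * z)
  => ( 8 * z ) <= 15
stmt 2: y := x * y  -- replace 0 occurrence(s) of y with (x * y)
  => ( 8 * z ) <= 15
stmt 1: z := 7 * y  -- replace 1 occurrence(s) of z with (7 * y)
  => ( 8 * ( 7 * y ) ) <= 15

Answer: ( 8 * ( 7 * y ) ) <= 15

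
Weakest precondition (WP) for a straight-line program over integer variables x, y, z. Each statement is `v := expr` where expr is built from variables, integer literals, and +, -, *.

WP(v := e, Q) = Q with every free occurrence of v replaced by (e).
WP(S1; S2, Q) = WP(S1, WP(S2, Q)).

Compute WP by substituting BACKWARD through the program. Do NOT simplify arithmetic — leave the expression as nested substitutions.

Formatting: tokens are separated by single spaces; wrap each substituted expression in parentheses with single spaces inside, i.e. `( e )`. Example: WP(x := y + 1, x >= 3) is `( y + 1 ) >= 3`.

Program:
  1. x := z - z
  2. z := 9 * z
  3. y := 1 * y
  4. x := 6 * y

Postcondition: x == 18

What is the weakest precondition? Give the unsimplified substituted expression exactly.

Answer: ( 6 * ( 1 * y ) ) == 18

Derivation:
post: x == 18
stmt 4: x := 6 * y  -- replace 1 occurrence(s) of x with (6 * y)
  => ( 6 * y ) == 18
stmt 3: y := 1 * y  -- replace 1 occurrence(s) of y with (1 * y)
  => ( 6 * ( 1 * y ) ) == 18
stmt 2: z := 9 * z  -- replace 0 occurrence(s) of z with (9 * z)
  => ( 6 * ( 1 * y ) ) == 18
stmt 1: x := z - z  -- replace 0 occurrence(s) of x with (z - z)
  => ( 6 * ( 1 * y ) ) == 18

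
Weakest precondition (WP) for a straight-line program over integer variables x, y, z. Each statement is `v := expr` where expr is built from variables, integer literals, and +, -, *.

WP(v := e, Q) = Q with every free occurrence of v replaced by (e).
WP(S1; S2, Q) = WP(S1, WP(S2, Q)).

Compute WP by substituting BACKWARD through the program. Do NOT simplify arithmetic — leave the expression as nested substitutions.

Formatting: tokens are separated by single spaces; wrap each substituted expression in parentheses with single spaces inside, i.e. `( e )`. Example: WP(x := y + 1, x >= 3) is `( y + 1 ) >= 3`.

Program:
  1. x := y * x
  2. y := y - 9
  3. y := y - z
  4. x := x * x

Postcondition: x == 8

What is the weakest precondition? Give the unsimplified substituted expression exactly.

post: x == 8
stmt 4: x := x * x  -- replace 1 occurrence(s) of x with (x * x)
  => ( x * x ) == 8
stmt 3: y := y - z  -- replace 0 occurrence(s) of y with (y - z)
  => ( x * x ) == 8
stmt 2: y := y - 9  -- replace 0 occurrence(s) of y with (y - 9)
  => ( x * x ) == 8
stmt 1: x := y * x  -- replace 2 occurrence(s) of x with (y * x)
  => ( ( y * x ) * ( y * x ) ) == 8

Answer: ( ( y * x ) * ( y * x ) ) == 8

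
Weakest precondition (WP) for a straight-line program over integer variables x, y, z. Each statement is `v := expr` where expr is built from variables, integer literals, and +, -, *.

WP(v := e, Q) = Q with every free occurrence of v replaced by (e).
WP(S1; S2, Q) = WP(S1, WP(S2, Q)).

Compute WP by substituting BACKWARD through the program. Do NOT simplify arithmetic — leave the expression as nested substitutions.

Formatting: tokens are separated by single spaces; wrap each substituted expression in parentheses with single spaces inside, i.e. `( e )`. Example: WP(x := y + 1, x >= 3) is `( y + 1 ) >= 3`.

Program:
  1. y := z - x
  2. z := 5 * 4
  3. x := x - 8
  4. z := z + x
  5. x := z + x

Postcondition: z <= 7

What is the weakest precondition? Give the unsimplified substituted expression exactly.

post: z <= 7
stmt 5: x := z + x  -- replace 0 occurrence(s) of x with (z + x)
  => z <= 7
stmt 4: z := z + x  -- replace 1 occurrence(s) of z with (z + x)
  => ( z + x ) <= 7
stmt 3: x := x - 8  -- replace 1 occurrence(s) of x with (x - 8)
  => ( z + ( x - 8 ) ) <= 7
stmt 2: z := 5 * 4  -- replace 1 occurrence(s) of z with (5 * 4)
  => ( ( 5 * 4 ) + ( x - 8 ) ) <= 7
stmt 1: y := z - x  -- replace 0 occurrence(s) of y with (z - x)
  => ( ( 5 * 4 ) + ( x - 8 ) ) <= 7

Answer: ( ( 5 * 4 ) + ( x - 8 ) ) <= 7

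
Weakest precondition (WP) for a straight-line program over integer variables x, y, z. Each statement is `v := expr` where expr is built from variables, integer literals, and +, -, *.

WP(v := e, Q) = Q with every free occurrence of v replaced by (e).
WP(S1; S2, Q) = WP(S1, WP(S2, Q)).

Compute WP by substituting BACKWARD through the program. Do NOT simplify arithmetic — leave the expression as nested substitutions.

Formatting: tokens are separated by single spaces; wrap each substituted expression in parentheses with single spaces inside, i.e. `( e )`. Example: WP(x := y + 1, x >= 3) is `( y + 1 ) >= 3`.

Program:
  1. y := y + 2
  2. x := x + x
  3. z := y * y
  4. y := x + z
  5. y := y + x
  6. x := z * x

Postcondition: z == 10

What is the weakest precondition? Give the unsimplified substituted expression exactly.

post: z == 10
stmt 6: x := z * x  -- replace 0 occurrence(s) of x with (z * x)
  => z == 10
stmt 5: y := y + x  -- replace 0 occurrence(s) of y with (y + x)
  => z == 10
stmt 4: y := x + z  -- replace 0 occurrence(s) of y with (x + z)
  => z == 10
stmt 3: z := y * y  -- replace 1 occurrence(s) of z with (y * y)
  => ( y * y ) == 10
stmt 2: x := x + x  -- replace 0 occurrence(s) of x with (x + x)
  => ( y * y ) == 10
stmt 1: y := y + 2  -- replace 2 occurrence(s) of y with (y + 2)
  => ( ( y + 2 ) * ( y + 2 ) ) == 10

Answer: ( ( y + 2 ) * ( y + 2 ) ) == 10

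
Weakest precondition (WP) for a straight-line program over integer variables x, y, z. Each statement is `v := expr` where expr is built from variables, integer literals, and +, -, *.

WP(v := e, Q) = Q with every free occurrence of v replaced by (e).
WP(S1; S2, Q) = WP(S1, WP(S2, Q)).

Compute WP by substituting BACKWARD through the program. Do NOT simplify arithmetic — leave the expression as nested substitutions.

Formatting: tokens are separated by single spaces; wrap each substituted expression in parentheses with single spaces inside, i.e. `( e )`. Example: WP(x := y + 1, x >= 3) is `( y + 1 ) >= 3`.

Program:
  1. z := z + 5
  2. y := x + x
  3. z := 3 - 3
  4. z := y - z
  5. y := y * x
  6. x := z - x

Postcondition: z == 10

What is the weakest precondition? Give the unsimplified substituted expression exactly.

Answer: ( ( x + x ) - ( 3 - 3 ) ) == 10

Derivation:
post: z == 10
stmt 6: x := z - x  -- replace 0 occurrence(s) of x with (z - x)
  => z == 10
stmt 5: y := y * x  -- replace 0 occurrence(s) of y with (y * x)
  => z == 10
stmt 4: z := y - z  -- replace 1 occurrence(s) of z with (y - z)
  => ( y - z ) == 10
stmt 3: z := 3 - 3  -- replace 1 occurrence(s) of z with (3 - 3)
  => ( y - ( 3 - 3 ) ) == 10
stmt 2: y := x + x  -- replace 1 occurrence(s) of y with (x + x)
  => ( ( x + x ) - ( 3 - 3 ) ) == 10
stmt 1: z := z + 5  -- replace 0 occurrence(s) of z with (z + 5)
  => ( ( x + x ) - ( 3 - 3 ) ) == 10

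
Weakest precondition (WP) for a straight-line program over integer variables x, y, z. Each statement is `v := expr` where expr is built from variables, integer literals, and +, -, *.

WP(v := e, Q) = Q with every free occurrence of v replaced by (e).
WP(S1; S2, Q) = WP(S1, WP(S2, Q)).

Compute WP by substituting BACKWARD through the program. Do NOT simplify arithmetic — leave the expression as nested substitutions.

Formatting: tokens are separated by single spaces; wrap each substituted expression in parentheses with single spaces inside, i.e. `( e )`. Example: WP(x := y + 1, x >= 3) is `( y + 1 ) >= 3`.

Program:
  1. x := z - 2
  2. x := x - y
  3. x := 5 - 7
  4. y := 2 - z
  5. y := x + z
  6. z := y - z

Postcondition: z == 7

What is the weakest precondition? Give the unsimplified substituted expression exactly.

post: z == 7
stmt 6: z := y - z  -- replace 1 occurrence(s) of z with (y - z)
  => ( y - z ) == 7
stmt 5: y := x + z  -- replace 1 occurrence(s) of y with (x + z)
  => ( ( x + z ) - z ) == 7
stmt 4: y := 2 - z  -- replace 0 occurrence(s) of y with (2 - z)
  => ( ( x + z ) - z ) == 7
stmt 3: x := 5 - 7  -- replace 1 occurrence(s) of x with (5 - 7)
  => ( ( ( 5 - 7 ) + z ) - z ) == 7
stmt 2: x := x - y  -- replace 0 occurrence(s) of x with (x - y)
  => ( ( ( 5 - 7 ) + z ) - z ) == 7
stmt 1: x := z - 2  -- replace 0 occurrence(s) of x with (z - 2)
  => ( ( ( 5 - 7 ) + z ) - z ) == 7

Answer: ( ( ( 5 - 7 ) + z ) - z ) == 7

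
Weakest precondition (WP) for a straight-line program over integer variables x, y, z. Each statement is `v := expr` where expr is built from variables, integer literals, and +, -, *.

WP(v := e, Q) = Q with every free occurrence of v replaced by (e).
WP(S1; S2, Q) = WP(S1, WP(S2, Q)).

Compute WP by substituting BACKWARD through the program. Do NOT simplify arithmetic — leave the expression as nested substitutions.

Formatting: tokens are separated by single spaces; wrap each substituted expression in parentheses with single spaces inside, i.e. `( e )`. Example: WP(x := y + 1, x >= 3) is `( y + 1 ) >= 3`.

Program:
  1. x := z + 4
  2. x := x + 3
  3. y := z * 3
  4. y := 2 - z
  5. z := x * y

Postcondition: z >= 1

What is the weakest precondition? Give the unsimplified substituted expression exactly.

Answer: ( ( ( z + 4 ) + 3 ) * ( 2 - z ) ) >= 1

Derivation:
post: z >= 1
stmt 5: z := x * y  -- replace 1 occurrence(s) of z with (x * y)
  => ( x * y ) >= 1
stmt 4: y := 2 - z  -- replace 1 occurrence(s) of y with (2 - z)
  => ( x * ( 2 - z ) ) >= 1
stmt 3: y := z * 3  -- replace 0 occurrence(s) of y with (z * 3)
  => ( x * ( 2 - z ) ) >= 1
stmt 2: x := x + 3  -- replace 1 occurrence(s) of x with (x + 3)
  => ( ( x + 3 ) * ( 2 - z ) ) >= 1
stmt 1: x := z + 4  -- replace 1 occurrence(s) of x with (z + 4)
  => ( ( ( z + 4 ) + 3 ) * ( 2 - z ) ) >= 1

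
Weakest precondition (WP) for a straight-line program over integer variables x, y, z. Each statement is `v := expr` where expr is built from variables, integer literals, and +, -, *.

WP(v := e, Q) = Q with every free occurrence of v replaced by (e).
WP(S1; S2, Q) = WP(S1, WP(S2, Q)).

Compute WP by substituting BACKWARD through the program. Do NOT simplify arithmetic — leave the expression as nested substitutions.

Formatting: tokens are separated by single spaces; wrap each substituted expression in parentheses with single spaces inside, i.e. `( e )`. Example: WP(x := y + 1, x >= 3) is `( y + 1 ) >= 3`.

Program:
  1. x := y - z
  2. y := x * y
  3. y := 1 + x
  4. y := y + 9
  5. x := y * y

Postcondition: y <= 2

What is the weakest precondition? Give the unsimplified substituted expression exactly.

Answer: ( ( 1 + ( y - z ) ) + 9 ) <= 2

Derivation:
post: y <= 2
stmt 5: x := y * y  -- replace 0 occurrence(s) of x with (y * y)
  => y <= 2
stmt 4: y := y + 9  -- replace 1 occurrence(s) of y with (y + 9)
  => ( y + 9 ) <= 2
stmt 3: y := 1 + x  -- replace 1 occurrence(s) of y with (1 + x)
  => ( ( 1 + x ) + 9 ) <= 2
stmt 2: y := x * y  -- replace 0 occurrence(s) of y with (x * y)
  => ( ( 1 + x ) + 9 ) <= 2
stmt 1: x := y - z  -- replace 1 occurrence(s) of x with (y - z)
  => ( ( 1 + ( y - z ) ) + 9 ) <= 2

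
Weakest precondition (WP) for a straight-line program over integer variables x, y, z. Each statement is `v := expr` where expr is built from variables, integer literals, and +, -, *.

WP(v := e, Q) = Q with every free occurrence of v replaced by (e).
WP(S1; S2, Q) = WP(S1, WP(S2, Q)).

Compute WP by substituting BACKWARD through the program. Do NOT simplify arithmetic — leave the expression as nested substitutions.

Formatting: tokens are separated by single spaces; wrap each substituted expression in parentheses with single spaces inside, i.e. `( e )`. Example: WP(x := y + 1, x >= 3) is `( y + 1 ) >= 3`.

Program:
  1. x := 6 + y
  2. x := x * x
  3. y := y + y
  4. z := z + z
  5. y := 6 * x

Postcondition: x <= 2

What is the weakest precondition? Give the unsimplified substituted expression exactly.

post: x <= 2
stmt 5: y := 6 * x  -- replace 0 occurrence(s) of y with (6 * x)
  => x <= 2
stmt 4: z := z + z  -- replace 0 occurrence(s) of z with (z + z)
  => x <= 2
stmt 3: y := y + y  -- replace 0 occurrence(s) of y with (y + y)
  => x <= 2
stmt 2: x := x * x  -- replace 1 occurrence(s) of x with (x * x)
  => ( x * x ) <= 2
stmt 1: x := 6 + y  -- replace 2 occurrence(s) of x with (6 + y)
  => ( ( 6 + y ) * ( 6 + y ) ) <= 2

Answer: ( ( 6 + y ) * ( 6 + y ) ) <= 2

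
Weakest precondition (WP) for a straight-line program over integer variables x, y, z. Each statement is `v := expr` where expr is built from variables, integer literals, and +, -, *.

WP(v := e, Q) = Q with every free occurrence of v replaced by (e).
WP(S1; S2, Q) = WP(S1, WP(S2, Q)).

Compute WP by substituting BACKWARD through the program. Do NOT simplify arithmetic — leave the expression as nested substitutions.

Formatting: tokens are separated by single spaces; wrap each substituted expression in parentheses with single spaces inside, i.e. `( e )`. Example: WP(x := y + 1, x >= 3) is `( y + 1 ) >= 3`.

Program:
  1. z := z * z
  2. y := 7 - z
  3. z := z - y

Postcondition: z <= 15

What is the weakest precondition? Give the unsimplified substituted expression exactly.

post: z <= 15
stmt 3: z := z - y  -- replace 1 occurrence(s) of z with (z - y)
  => ( z - y ) <= 15
stmt 2: y := 7 - z  -- replace 1 occurrence(s) of y with (7 - z)
  => ( z - ( 7 - z ) ) <= 15
stmt 1: z := z * z  -- replace 2 occurrence(s) of z with (z * z)
  => ( ( z * z ) - ( 7 - ( z * z ) ) ) <= 15

Answer: ( ( z * z ) - ( 7 - ( z * z ) ) ) <= 15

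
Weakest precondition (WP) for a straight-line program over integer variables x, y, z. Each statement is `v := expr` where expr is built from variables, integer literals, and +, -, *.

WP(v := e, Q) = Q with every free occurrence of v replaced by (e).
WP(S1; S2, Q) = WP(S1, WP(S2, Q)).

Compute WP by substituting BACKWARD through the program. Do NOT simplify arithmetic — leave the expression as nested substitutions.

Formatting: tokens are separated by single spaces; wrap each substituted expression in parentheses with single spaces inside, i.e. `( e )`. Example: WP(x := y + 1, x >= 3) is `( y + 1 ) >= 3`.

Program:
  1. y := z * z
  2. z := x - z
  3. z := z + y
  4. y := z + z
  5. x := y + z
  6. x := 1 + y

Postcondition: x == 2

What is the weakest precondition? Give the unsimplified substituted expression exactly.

post: x == 2
stmt 6: x := 1 + y  -- replace 1 occurrence(s) of x with (1 + y)
  => ( 1 + y ) == 2
stmt 5: x := y + z  -- replace 0 occurrence(s) of x with (y + z)
  => ( 1 + y ) == 2
stmt 4: y := z + z  -- replace 1 occurrence(s) of y with (z + z)
  => ( 1 + ( z + z ) ) == 2
stmt 3: z := z + y  -- replace 2 occurrence(s) of z with (z + y)
  => ( 1 + ( ( z + y ) + ( z + y ) ) ) == 2
stmt 2: z := x - z  -- replace 2 occurrence(s) of z with (x - z)
  => ( 1 + ( ( ( x - z ) + y ) + ( ( x - z ) + y ) ) ) == 2
stmt 1: y := z * z  -- replace 2 occurrence(s) of y with (z * z)
  => ( 1 + ( ( ( x - z ) + ( z * z ) ) + ( ( x - z ) + ( z * z ) ) ) ) == 2

Answer: ( 1 + ( ( ( x - z ) + ( z * z ) ) + ( ( x - z ) + ( z * z ) ) ) ) == 2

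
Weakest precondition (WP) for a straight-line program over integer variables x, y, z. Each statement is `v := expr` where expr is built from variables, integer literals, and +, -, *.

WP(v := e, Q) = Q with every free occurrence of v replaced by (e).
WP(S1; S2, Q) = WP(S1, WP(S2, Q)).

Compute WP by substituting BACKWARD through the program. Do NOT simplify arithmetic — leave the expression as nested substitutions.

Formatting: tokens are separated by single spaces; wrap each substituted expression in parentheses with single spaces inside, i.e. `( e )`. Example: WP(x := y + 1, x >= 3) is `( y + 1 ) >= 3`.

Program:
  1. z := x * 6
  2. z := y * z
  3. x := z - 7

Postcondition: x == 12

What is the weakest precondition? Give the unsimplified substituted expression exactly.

Answer: ( ( y * ( x * 6 ) ) - 7 ) == 12

Derivation:
post: x == 12
stmt 3: x := z - 7  -- replace 1 occurrence(s) of x with (z - 7)
  => ( z - 7 ) == 12
stmt 2: z := y * z  -- replace 1 occurrence(s) of z with (y * z)
  => ( ( y * z ) - 7 ) == 12
stmt 1: z := x * 6  -- replace 1 occurrence(s) of z with (x * 6)
  => ( ( y * ( x * 6 ) ) - 7 ) == 12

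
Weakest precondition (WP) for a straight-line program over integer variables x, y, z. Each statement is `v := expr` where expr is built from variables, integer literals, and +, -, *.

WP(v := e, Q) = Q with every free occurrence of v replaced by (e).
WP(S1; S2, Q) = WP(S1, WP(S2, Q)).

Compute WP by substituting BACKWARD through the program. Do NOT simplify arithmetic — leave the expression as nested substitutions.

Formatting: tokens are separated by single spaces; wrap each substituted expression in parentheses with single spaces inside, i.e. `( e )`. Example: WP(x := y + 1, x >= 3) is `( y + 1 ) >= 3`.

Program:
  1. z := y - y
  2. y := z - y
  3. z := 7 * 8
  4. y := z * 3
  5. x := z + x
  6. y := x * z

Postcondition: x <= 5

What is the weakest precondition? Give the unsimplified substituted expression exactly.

post: x <= 5
stmt 6: y := x * z  -- replace 0 occurrence(s) of y with (x * z)
  => x <= 5
stmt 5: x := z + x  -- replace 1 occurrence(s) of x with (z + x)
  => ( z + x ) <= 5
stmt 4: y := z * 3  -- replace 0 occurrence(s) of y with (z * 3)
  => ( z + x ) <= 5
stmt 3: z := 7 * 8  -- replace 1 occurrence(s) of z with (7 * 8)
  => ( ( 7 * 8 ) + x ) <= 5
stmt 2: y := z - y  -- replace 0 occurrence(s) of y with (z - y)
  => ( ( 7 * 8 ) + x ) <= 5
stmt 1: z := y - y  -- replace 0 occurrence(s) of z with (y - y)
  => ( ( 7 * 8 ) + x ) <= 5

Answer: ( ( 7 * 8 ) + x ) <= 5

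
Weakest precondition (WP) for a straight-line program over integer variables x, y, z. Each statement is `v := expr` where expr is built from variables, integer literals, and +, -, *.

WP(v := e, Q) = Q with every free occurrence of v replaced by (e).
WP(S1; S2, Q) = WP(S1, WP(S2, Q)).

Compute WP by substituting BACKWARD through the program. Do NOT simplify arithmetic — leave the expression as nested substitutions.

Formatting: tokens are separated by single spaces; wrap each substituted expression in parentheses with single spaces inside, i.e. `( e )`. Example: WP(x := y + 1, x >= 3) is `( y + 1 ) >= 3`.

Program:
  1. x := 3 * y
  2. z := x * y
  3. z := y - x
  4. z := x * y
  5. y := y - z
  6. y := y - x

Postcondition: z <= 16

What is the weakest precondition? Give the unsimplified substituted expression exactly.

post: z <= 16
stmt 6: y := y - x  -- replace 0 occurrence(s) of y with (y - x)
  => z <= 16
stmt 5: y := y - z  -- replace 0 occurrence(s) of y with (y - z)
  => z <= 16
stmt 4: z := x * y  -- replace 1 occurrence(s) of z with (x * y)
  => ( x * y ) <= 16
stmt 3: z := y - x  -- replace 0 occurrence(s) of z with (y - x)
  => ( x * y ) <= 16
stmt 2: z := x * y  -- replace 0 occurrence(s) of z with (x * y)
  => ( x * y ) <= 16
stmt 1: x := 3 * y  -- replace 1 occurrence(s) of x with (3 * y)
  => ( ( 3 * y ) * y ) <= 16

Answer: ( ( 3 * y ) * y ) <= 16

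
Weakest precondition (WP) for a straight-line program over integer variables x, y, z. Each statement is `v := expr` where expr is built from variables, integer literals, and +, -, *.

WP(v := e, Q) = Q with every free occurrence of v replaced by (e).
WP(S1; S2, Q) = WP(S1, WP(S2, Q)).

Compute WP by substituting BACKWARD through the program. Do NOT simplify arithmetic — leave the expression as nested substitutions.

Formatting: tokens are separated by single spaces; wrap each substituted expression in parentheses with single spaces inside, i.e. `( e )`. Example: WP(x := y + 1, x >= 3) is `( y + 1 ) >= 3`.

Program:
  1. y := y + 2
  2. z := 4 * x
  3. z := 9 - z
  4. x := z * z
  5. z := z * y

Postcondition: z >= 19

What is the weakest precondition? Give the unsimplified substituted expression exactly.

post: z >= 19
stmt 5: z := z * y  -- replace 1 occurrence(s) of z with (z * y)
  => ( z * y ) >= 19
stmt 4: x := z * z  -- replace 0 occurrence(s) of x with (z * z)
  => ( z * y ) >= 19
stmt 3: z := 9 - z  -- replace 1 occurrence(s) of z with (9 - z)
  => ( ( 9 - z ) * y ) >= 19
stmt 2: z := 4 * x  -- replace 1 occurrence(s) of z with (4 * x)
  => ( ( 9 - ( 4 * x ) ) * y ) >= 19
stmt 1: y := y + 2  -- replace 1 occurrence(s) of y with (y + 2)
  => ( ( 9 - ( 4 * x ) ) * ( y + 2 ) ) >= 19

Answer: ( ( 9 - ( 4 * x ) ) * ( y + 2 ) ) >= 19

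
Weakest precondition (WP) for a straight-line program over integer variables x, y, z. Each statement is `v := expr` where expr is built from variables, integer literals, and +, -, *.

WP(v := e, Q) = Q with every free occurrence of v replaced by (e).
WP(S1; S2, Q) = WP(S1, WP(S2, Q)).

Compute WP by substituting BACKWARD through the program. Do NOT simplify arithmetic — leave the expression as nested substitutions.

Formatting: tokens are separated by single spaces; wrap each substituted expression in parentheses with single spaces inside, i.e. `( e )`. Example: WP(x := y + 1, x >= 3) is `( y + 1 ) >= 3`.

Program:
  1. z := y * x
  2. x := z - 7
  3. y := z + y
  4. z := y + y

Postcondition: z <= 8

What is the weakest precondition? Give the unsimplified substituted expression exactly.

post: z <= 8
stmt 4: z := y + y  -- replace 1 occurrence(s) of z with (y + y)
  => ( y + y ) <= 8
stmt 3: y := z + y  -- replace 2 occurrence(s) of y with (z + y)
  => ( ( z + y ) + ( z + y ) ) <= 8
stmt 2: x := z - 7  -- replace 0 occurrence(s) of x with (z - 7)
  => ( ( z + y ) + ( z + y ) ) <= 8
stmt 1: z := y * x  -- replace 2 occurrence(s) of z with (y * x)
  => ( ( ( y * x ) + y ) + ( ( y * x ) + y ) ) <= 8

Answer: ( ( ( y * x ) + y ) + ( ( y * x ) + y ) ) <= 8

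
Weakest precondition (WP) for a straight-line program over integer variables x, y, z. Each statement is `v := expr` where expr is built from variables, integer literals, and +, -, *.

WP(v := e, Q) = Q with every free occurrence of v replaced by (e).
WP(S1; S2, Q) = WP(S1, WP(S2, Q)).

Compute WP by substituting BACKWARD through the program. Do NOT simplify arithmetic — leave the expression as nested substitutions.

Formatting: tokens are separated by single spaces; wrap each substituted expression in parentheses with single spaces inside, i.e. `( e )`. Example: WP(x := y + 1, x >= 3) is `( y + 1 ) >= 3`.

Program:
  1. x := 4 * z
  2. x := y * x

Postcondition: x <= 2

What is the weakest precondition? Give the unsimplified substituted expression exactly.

post: x <= 2
stmt 2: x := y * x  -- replace 1 occurrence(s) of x with (y * x)
  => ( y * x ) <= 2
stmt 1: x := 4 * z  -- replace 1 occurrence(s) of x with (4 * z)
  => ( y * ( 4 * z ) ) <= 2

Answer: ( y * ( 4 * z ) ) <= 2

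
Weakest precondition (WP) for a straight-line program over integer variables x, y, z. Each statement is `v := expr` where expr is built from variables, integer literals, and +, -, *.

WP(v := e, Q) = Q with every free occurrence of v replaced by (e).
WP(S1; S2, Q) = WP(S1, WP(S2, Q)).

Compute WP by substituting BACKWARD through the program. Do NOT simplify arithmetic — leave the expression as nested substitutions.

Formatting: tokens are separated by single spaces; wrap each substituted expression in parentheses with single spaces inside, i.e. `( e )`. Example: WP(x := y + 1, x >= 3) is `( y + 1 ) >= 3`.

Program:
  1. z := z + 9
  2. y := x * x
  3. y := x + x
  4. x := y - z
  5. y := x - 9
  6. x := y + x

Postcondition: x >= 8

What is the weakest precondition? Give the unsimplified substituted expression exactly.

post: x >= 8
stmt 6: x := y + x  -- replace 1 occurrence(s) of x with (y + x)
  => ( y + x ) >= 8
stmt 5: y := x - 9  -- replace 1 occurrence(s) of y with (x - 9)
  => ( ( x - 9 ) + x ) >= 8
stmt 4: x := y - z  -- replace 2 occurrence(s) of x with (y - z)
  => ( ( ( y - z ) - 9 ) + ( y - z ) ) >= 8
stmt 3: y := x + x  -- replace 2 occurrence(s) of y with (x + x)
  => ( ( ( ( x + x ) - z ) - 9 ) + ( ( x + x ) - z ) ) >= 8
stmt 2: y := x * x  -- replace 0 occurrence(s) of y with (x * x)
  => ( ( ( ( x + x ) - z ) - 9 ) + ( ( x + x ) - z ) ) >= 8
stmt 1: z := z + 9  -- replace 2 occurrence(s) of z with (z + 9)
  => ( ( ( ( x + x ) - ( z + 9 ) ) - 9 ) + ( ( x + x ) - ( z + 9 ) ) ) >= 8

Answer: ( ( ( ( x + x ) - ( z + 9 ) ) - 9 ) + ( ( x + x ) - ( z + 9 ) ) ) >= 8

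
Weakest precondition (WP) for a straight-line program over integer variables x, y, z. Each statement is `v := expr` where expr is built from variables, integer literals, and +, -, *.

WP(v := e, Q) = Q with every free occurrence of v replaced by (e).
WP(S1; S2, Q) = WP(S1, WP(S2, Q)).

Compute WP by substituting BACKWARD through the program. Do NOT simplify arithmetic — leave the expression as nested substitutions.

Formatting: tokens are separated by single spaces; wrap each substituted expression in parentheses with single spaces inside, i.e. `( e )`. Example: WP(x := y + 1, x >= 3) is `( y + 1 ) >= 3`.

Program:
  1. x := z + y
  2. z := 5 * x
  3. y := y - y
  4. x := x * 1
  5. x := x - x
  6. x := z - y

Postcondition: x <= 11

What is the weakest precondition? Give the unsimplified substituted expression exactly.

Answer: ( ( 5 * ( z + y ) ) - ( y - y ) ) <= 11

Derivation:
post: x <= 11
stmt 6: x := z - y  -- replace 1 occurrence(s) of x with (z - y)
  => ( z - y ) <= 11
stmt 5: x := x - x  -- replace 0 occurrence(s) of x with (x - x)
  => ( z - y ) <= 11
stmt 4: x := x * 1  -- replace 0 occurrence(s) of x with (x * 1)
  => ( z - y ) <= 11
stmt 3: y := y - y  -- replace 1 occurrence(s) of y with (y - y)
  => ( z - ( y - y ) ) <= 11
stmt 2: z := 5 * x  -- replace 1 occurrence(s) of z with (5 * x)
  => ( ( 5 * x ) - ( y - y ) ) <= 11
stmt 1: x := z + y  -- replace 1 occurrence(s) of x with (z + y)
  => ( ( 5 * ( z + y ) ) - ( y - y ) ) <= 11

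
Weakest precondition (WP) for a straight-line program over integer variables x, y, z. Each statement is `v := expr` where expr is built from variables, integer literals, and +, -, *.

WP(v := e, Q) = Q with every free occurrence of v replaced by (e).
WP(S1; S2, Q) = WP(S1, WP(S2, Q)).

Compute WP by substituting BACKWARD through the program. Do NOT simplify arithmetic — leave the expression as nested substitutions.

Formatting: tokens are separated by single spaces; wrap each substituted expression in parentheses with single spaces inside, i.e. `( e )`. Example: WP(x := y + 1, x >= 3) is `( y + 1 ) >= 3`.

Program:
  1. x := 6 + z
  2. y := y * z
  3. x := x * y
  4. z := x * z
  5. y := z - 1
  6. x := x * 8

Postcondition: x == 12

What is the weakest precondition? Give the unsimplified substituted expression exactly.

Answer: ( ( ( 6 + z ) * ( y * z ) ) * 8 ) == 12

Derivation:
post: x == 12
stmt 6: x := x * 8  -- replace 1 occurrence(s) of x with (x * 8)
  => ( x * 8 ) == 12
stmt 5: y := z - 1  -- replace 0 occurrence(s) of y with (z - 1)
  => ( x * 8 ) == 12
stmt 4: z := x * z  -- replace 0 occurrence(s) of z with (x * z)
  => ( x * 8 ) == 12
stmt 3: x := x * y  -- replace 1 occurrence(s) of x with (x * y)
  => ( ( x * y ) * 8 ) == 12
stmt 2: y := y * z  -- replace 1 occurrence(s) of y with (y * z)
  => ( ( x * ( y * z ) ) * 8 ) == 12
stmt 1: x := 6 + z  -- replace 1 occurrence(s) of x with (6 + z)
  => ( ( ( 6 + z ) * ( y * z ) ) * 8 ) == 12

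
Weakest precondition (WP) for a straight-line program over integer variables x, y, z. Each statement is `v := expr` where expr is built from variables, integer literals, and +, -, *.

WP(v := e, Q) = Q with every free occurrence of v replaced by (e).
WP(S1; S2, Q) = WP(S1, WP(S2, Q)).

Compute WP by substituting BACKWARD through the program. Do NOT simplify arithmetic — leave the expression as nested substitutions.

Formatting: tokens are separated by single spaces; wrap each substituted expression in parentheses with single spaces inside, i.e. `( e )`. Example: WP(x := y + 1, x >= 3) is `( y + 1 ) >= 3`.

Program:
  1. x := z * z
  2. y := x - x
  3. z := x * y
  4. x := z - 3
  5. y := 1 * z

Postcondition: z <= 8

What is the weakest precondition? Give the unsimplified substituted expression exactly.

Answer: ( ( z * z ) * ( ( z * z ) - ( z * z ) ) ) <= 8

Derivation:
post: z <= 8
stmt 5: y := 1 * z  -- replace 0 occurrence(s) of y with (1 * z)
  => z <= 8
stmt 4: x := z - 3  -- replace 0 occurrence(s) of x with (z - 3)
  => z <= 8
stmt 3: z := x * y  -- replace 1 occurrence(s) of z with (x * y)
  => ( x * y ) <= 8
stmt 2: y := x - x  -- replace 1 occurrence(s) of y with (x - x)
  => ( x * ( x - x ) ) <= 8
stmt 1: x := z * z  -- replace 3 occurrence(s) of x with (z * z)
  => ( ( z * z ) * ( ( z * z ) - ( z * z ) ) ) <= 8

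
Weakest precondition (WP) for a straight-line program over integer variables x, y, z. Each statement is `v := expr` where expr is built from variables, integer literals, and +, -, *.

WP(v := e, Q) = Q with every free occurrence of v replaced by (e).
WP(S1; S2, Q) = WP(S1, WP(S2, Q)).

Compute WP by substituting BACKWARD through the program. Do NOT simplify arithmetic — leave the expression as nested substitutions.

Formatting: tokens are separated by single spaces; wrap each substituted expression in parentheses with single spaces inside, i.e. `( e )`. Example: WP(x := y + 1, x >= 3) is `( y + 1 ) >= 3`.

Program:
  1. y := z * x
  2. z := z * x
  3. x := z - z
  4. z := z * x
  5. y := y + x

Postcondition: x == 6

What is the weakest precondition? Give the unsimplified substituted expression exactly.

Answer: ( ( z * x ) - ( z * x ) ) == 6

Derivation:
post: x == 6
stmt 5: y := y + x  -- replace 0 occurrence(s) of y with (y + x)
  => x == 6
stmt 4: z := z * x  -- replace 0 occurrence(s) of z with (z * x)
  => x == 6
stmt 3: x := z - z  -- replace 1 occurrence(s) of x with (z - z)
  => ( z - z ) == 6
stmt 2: z := z * x  -- replace 2 occurrence(s) of z with (z * x)
  => ( ( z * x ) - ( z * x ) ) == 6
stmt 1: y := z * x  -- replace 0 occurrence(s) of y with (z * x)
  => ( ( z * x ) - ( z * x ) ) == 6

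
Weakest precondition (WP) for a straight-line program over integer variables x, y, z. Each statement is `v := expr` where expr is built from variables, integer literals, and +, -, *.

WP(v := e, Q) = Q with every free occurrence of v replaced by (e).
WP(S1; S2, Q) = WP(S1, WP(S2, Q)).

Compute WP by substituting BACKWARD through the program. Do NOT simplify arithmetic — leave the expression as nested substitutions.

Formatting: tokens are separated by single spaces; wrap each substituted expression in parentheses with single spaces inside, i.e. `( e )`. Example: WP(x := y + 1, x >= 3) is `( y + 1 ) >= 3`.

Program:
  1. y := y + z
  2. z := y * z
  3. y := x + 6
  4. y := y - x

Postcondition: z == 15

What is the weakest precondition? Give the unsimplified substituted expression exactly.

post: z == 15
stmt 4: y := y - x  -- replace 0 occurrence(s) of y with (y - x)
  => z == 15
stmt 3: y := x + 6  -- replace 0 occurrence(s) of y with (x + 6)
  => z == 15
stmt 2: z := y * z  -- replace 1 occurrence(s) of z with (y * z)
  => ( y * z ) == 15
stmt 1: y := y + z  -- replace 1 occurrence(s) of y with (y + z)
  => ( ( y + z ) * z ) == 15

Answer: ( ( y + z ) * z ) == 15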